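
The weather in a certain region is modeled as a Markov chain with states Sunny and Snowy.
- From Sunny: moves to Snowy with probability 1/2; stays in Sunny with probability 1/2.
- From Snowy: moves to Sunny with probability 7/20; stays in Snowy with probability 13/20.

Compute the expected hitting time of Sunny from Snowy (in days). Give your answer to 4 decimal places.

2.8571

Let t(s) be the expected number of days to first reach Sunny from state s, with t(Sunny) = 0. Conditioning on the first day:
t(Snowy) = 1 + 0.65·t(Snowy)
Solving: t(Snowy) = 2.8571.
Expected days from Snowy to Sunny: 2.8571.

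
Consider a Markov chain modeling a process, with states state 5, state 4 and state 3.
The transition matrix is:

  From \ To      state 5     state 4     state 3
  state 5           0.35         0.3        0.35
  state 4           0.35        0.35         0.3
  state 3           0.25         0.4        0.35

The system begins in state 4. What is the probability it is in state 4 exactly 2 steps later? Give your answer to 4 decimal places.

Sum over the intermediate state after 1 step:
P = P(state 4→state 5)·P(state 5→state 4) + P(state 4→state 4)·P(state 4→state 4) + P(state 4→state 3)·P(state 3→state 4)
  = 0.35×0.3 + 0.35×0.35 + 0.3×0.4
  = 0.1050 + 0.1225 + 0.1200 = 0.3475

0.3475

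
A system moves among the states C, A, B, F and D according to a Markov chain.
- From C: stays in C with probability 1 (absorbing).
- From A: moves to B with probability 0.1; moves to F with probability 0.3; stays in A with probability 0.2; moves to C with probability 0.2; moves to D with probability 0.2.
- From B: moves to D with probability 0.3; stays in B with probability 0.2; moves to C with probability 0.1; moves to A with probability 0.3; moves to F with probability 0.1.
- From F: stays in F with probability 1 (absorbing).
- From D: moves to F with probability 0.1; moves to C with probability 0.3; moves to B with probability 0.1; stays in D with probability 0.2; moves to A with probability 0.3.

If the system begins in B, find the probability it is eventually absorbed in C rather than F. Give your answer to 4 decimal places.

Let h(s) be the probability of absorption at C starting from transient state s. Then h(C) = 1 and h(F) = 0. By first-step analysis:
h(A) = 0.2·1 + 0.2·h(A) + 0.1·h(B) + 0.3·0 + 0.2·h(D)
h(B) = 0.1·1 + 0.3·h(A) + 0.2·h(B) + 0.1·0 + 0.3·h(D)
h(D) = 0.3·1 + 0.3·h(A) + 0.1·h(B) + 0.1·0 + 0.2·h(D)
Solving: h(A) = 0.4713, h(B) = 0.5337, h(D) = 0.6185.
Starting from B, the probability is 0.5337.

0.5337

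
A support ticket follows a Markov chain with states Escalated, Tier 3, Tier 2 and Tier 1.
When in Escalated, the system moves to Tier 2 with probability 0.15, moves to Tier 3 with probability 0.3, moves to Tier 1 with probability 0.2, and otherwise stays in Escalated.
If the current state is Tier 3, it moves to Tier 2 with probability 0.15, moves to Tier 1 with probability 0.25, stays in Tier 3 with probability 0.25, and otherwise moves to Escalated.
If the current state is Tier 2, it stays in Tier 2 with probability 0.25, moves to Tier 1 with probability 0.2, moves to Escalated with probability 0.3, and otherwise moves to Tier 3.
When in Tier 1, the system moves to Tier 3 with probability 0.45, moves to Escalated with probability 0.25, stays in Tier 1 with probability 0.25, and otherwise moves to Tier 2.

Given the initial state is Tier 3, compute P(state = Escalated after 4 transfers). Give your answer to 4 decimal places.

0.3202

Propagate the distribution vector 4 transfers from Tier 3.
After 0 transfers: (0.0000, 1.0000, 0.0000, 0.0000)
After 1 transfer: (0.3500, 0.2500, 0.1500, 0.2500)
After 2 transfers: (0.3175, 0.3175, 0.1400, 0.2250)
After 3 transfers: (0.3205, 0.3109, 0.1415, 0.2271)
After 4 transfers: (0.3202, 0.3115, 0.1414, 0.2269)
P(in Escalated after 4 transfers) = 0.3202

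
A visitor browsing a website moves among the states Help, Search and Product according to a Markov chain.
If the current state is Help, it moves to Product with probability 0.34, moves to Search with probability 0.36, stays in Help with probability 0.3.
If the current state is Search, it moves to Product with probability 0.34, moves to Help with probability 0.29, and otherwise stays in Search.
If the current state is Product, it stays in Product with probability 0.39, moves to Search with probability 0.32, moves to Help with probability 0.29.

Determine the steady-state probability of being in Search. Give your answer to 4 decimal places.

0.3492

Let the stationary distribution be π with π = πP and π_1 + π_2 + π_3 = 1.
π_1 = 0.3·π_1 + 0.29·π_2 + 0.29·π_3
π_2 = 0.36·π_1 + 0.37·π_2 + 0.32·π_3
Solving with the normalization constraint gives π = (0.2929, 0.3492, 0.3579).
So the stationary probability of Search is 0.3492.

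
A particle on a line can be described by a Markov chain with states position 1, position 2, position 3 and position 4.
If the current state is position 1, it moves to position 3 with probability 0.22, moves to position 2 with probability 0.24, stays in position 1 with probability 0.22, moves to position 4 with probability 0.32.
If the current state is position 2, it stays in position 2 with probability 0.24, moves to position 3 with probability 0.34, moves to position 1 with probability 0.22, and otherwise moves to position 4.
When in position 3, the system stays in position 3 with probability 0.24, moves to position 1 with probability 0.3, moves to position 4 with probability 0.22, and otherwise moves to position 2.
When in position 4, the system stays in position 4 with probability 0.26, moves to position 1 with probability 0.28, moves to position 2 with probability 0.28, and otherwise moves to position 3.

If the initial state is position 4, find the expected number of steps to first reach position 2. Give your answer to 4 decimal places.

3.8290

Let t(s) be the expected number of steps to first reach position 2 from state s, with t(position 2) = 0. Conditioning on the first step:
t(position 1) = 1 + 0.22·t(position 1) + 0.22·t(position 3) + 0.32·t(position 4)
t(position 3) = 1 + 0.3·t(position 1) + 0.24·t(position 3) + 0.22·t(position 4)
t(position 4) = 1 + 0.28·t(position 1) + 0.18·t(position 3) + 0.26·t(position 4)
Solving: t(position 1) = 3.9798, t(position 3) = 3.9951, t(position 4) = 3.8290.
Expected steps from position 4 to position 2: 3.8290.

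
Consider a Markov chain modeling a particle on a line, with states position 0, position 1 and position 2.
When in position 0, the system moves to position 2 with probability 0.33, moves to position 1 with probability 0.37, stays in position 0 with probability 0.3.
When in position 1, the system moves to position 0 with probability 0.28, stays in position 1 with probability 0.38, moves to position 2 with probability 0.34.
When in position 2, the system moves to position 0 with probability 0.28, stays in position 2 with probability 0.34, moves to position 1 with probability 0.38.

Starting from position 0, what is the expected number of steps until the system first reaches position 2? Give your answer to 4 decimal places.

2.9964

Let t(s) be the expected number of steps to first reach position 2 from state s, with t(position 2) = 0. Conditioning on the first step:
t(position 0) = 1 + 0.3·t(position 0) + 0.37·t(position 1)
t(position 1) = 1 + 0.28·t(position 0) + 0.38·t(position 1)
Solving: t(position 0) = 2.9964, t(position 1) = 2.9661.
Expected steps from position 0 to position 2: 2.9964.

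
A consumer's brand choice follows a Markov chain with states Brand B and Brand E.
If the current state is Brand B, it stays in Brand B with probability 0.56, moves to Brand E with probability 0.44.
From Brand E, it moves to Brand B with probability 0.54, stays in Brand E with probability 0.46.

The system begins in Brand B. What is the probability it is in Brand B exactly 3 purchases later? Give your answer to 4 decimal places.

0.5510

Propagate the distribution vector 3 purchases from Brand B.
After 0 purchases: (1.0000, 0.0000)
After 1 purchase: (0.5600, 0.4400)
After 2 purchases: (0.5512, 0.4488)
After 3 purchases: (0.5510, 0.4490)
P(in Brand B after 3 purchases) = 0.5510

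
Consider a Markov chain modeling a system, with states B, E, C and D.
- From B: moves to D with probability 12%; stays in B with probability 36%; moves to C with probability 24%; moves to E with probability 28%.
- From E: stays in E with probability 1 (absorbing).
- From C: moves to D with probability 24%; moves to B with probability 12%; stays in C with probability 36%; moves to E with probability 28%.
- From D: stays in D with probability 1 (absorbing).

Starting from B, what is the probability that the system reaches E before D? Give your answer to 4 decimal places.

0.6471

Let h(s) be the probability of absorption at E starting from transient state s. Then h(E) = 1 and h(D) = 0. By first-step analysis:
h(B) = 0.36·h(B) + 0.28·1 + 0.24·h(C) + 0.12·0
h(C) = 0.12·h(B) + 0.28·1 + 0.36·h(C) + 0.24·0
Solving: h(B) = 0.6471, h(C) = 0.5588.
Starting from B, the probability is 0.6471.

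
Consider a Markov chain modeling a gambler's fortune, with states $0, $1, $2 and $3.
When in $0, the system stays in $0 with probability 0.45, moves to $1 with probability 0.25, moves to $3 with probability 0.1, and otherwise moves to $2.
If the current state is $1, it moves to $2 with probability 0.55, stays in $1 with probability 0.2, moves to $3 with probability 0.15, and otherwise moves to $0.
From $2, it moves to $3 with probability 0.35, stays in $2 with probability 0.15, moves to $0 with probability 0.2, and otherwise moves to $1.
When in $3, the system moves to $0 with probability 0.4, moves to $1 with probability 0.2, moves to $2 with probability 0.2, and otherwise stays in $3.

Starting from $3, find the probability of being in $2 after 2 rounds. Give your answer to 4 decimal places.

Propagate the distribution vector 2 rounds from $3.
After 0 rounds: (0.0000, 0.0000, 0.0000, 1.0000)
After 1 round: (0.4000, 0.2000, 0.2000, 0.2000)
After 2 rounds: (0.3200, 0.2400, 0.2600, 0.1800)
P(in $2 after 2 rounds) = 0.2600

0.2600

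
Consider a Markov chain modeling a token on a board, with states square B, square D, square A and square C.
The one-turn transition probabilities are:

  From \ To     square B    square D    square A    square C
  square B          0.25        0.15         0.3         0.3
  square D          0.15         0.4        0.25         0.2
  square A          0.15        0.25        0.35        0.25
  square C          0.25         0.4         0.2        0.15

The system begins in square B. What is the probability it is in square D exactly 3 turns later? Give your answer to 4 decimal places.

0.3071

Propagate the distribution vector 3 turns from square B.
After 0 turns: (1.0000, 0.0000, 0.0000, 0.0000)
After 1 turn: (0.2500, 0.1500, 0.3000, 0.3000)
After 2 turns: (0.2050, 0.2925, 0.2775, 0.2250)
After 3 turns: (0.1930, 0.3071, 0.2768, 0.2231)
P(in square D after 3 turns) = 0.3071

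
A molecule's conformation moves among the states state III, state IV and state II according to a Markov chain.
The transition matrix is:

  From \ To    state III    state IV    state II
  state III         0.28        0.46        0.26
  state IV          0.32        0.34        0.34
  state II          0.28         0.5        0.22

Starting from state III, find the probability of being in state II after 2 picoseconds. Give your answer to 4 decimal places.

0.2864

Sum over the intermediate state after 1 picosecond:
P = P(state III→state III)·P(state III→state II) + P(state III→state IV)·P(state IV→state II) + P(state III→state II)·P(state II→state II)
  = 0.28×0.26 + 0.46×0.34 + 0.26×0.22
  = 0.0728 + 0.1564 + 0.0572 = 0.2864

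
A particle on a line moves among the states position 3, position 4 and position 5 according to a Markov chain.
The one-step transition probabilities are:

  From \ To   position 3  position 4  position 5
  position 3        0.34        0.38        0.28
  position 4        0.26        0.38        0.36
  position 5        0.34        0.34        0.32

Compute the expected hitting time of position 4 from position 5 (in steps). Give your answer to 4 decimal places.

2.8281

Let t(s) be the expected number of steps to first reach position 4 from state s, with t(position 4) = 0. Conditioning on the first step:
t(position 3) = 1 + 0.34·t(position 3) + 0.28·t(position 5)
t(position 5) = 1 + 0.34·t(position 3) + 0.32·t(position 5)
Solving: t(position 3) = 2.7149, t(position 5) = 2.8281.
Expected steps from position 5 to position 4: 2.8281.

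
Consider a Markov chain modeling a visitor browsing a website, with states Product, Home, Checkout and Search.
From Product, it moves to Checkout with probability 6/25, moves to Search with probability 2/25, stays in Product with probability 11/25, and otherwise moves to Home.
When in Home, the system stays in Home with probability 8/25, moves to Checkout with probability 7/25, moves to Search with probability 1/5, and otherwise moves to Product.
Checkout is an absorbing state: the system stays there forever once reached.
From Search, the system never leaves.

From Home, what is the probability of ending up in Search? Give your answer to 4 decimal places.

Let h(s) be the probability of absorption at Search starting from transient state s. Then h(Search) = 1 and h(Checkout) = 0. By first-step analysis:
h(Product) = 0.44·h(Product) + 0.24·h(Home) + 0.24·0 + 0.08·1
h(Home) = 0.2·h(Product) + 0.32·h(Home) + 0.28·0 + 0.2·1
Solving: h(Product) = 0.3077, h(Home) = 0.3846.
Starting from Home, the probability is 0.3846.

0.3846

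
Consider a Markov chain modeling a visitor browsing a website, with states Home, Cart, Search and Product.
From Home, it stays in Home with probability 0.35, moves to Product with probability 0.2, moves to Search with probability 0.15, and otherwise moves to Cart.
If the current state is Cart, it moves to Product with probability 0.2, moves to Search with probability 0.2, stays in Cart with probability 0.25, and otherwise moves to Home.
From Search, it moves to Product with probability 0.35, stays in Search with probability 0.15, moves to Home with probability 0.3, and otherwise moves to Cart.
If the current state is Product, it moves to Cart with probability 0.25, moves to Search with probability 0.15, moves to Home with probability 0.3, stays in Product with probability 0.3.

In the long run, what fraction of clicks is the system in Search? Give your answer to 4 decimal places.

0.1629

Let the stationary distribution be π with π = πP and π_1 + π_2 + π_3 + π_4 = 1.
π_1 = 0.35·π_1 + 0.35·π_2 + 0.3·π_3 + 0.3·π_4
π_2 = 0.3·π_1 + 0.25·π_2 + 0.2·π_3 + 0.25·π_4
π_3 = 0.15·π_1 + 0.2·π_2 + 0.15·π_3 + 0.15·π_4
Solving with the normalization constraint gives π = (0.3294, 0.2583, 0.1629, 0.2494).
So the stationary probability of Search is 0.1629.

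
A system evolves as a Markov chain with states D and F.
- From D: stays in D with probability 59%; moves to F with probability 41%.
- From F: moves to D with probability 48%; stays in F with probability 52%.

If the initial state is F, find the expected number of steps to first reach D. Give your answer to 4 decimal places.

Let t(s) be the expected number of steps to first reach D from state s, with t(D) = 0. Conditioning on the first step:
t(F) = 1 + 0.52·t(F)
Solving: t(F) = 2.0833.
Expected steps from F to D: 2.0833.

2.0833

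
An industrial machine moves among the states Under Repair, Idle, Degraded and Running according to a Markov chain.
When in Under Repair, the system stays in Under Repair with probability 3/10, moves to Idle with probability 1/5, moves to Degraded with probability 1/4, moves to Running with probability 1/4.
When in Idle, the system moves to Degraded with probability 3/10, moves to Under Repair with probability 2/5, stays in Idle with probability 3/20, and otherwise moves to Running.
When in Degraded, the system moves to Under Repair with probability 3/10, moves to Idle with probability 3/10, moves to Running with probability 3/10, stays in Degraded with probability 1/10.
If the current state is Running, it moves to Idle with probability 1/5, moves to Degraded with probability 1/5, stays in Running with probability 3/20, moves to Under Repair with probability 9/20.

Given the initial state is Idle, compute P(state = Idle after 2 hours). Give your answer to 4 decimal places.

Propagate the distribution vector 2 hours from Idle.
After 0 hours: (0.0000, 1.0000, 0.0000, 0.0000)
After 1 hour: (0.4000, 0.1500, 0.3000, 0.1500)
After 2 hours: (0.3375, 0.2225, 0.2050, 0.2350)
P(in Idle after 2 hours) = 0.2225

0.2225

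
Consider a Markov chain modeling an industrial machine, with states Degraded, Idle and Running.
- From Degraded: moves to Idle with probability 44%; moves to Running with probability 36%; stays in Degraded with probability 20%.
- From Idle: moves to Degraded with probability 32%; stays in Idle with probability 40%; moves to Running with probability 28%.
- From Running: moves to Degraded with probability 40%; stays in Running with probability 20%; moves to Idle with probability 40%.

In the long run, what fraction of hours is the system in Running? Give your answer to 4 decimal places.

0.2819

Let the stationary distribution be π with π = πP and π_1 + π_2 + π_3 = 1.
π_1 = 0.2·π_1 + 0.32·π_2 + 0.4·π_3
π_2 = 0.44·π_1 + 0.4·π_2 + 0.4·π_3
Solving with the normalization constraint gives π = (0.3059, 0.4122, 0.2819).
So the stationary probability of Running is 0.2819.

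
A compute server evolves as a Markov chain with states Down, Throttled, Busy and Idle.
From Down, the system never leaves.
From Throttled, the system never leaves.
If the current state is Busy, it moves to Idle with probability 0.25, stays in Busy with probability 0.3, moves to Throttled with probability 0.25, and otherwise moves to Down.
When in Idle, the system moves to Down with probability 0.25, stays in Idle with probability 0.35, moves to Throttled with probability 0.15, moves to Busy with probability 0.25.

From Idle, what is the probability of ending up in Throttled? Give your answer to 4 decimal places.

Let h(s) be the probability of absorption at Throttled starting from transient state s. Then h(Throttled) = 1 and h(Down) = 0. By first-step analysis:
h(Busy) = 0.2·0 + 0.25·1 + 0.3·h(Busy) + 0.25·h(Idle)
h(Idle) = 0.25·0 + 0.15·1 + 0.25·h(Busy) + 0.35·h(Idle)
Solving: h(Busy) = 0.5096, h(Idle) = 0.4268.
Starting from Idle, the probability is 0.4268.

0.4268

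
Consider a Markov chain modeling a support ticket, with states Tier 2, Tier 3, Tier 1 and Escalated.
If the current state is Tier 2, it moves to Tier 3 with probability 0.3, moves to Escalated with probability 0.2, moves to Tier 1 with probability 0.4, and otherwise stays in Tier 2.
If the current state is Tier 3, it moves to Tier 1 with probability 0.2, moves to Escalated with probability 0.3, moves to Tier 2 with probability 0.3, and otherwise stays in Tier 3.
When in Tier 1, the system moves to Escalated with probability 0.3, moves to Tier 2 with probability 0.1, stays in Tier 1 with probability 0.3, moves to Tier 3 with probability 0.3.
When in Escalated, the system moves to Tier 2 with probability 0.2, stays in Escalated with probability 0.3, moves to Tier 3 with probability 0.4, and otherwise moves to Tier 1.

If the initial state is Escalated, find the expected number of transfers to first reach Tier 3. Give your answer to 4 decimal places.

2.7410

Let t(s) be the expected number of transfers to first reach Tier 3 from state s, with t(Tier 3) = 0. Conditioning on the first transfer:
t(Tier 2) = 1 + 0.1·t(Tier 2) + 0.4·t(Tier 1) + 0.2·t(Escalated)
t(Tier 1) = 1 + 0.1·t(Tier 2) + 0.3·t(Tier 1) + 0.3·t(Escalated)
t(Escalated) = 1 + 0.2·t(Tier 2) + 0.1·t(Tier 1) + 0.3·t(Escalated)
Solving: t(Tier 2) = 3.0723, t(Tier 1) = 3.0422, t(Escalated) = 2.7410.
Expected transfers from Escalated to Tier 3: 2.7410.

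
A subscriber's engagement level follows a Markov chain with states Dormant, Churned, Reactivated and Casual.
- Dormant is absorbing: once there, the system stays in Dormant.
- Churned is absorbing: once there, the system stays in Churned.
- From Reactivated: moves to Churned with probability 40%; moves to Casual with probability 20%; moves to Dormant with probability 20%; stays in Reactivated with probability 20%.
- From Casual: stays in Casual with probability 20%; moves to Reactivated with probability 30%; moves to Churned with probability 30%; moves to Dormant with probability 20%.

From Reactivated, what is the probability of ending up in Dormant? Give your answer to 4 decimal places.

0.3448

Let h(s) be the probability of absorption at Dormant starting from transient state s. Then h(Dormant) = 1 and h(Churned) = 0. By first-step analysis:
h(Reactivated) = 0.2·1 + 0.4·0 + 0.2·h(Reactivated) + 0.2·h(Casual)
h(Casual) = 0.2·1 + 0.3·0 + 0.3·h(Reactivated) + 0.2·h(Casual)
Solving: h(Reactivated) = 0.3448, h(Casual) = 0.3793.
Starting from Reactivated, the probability is 0.3448.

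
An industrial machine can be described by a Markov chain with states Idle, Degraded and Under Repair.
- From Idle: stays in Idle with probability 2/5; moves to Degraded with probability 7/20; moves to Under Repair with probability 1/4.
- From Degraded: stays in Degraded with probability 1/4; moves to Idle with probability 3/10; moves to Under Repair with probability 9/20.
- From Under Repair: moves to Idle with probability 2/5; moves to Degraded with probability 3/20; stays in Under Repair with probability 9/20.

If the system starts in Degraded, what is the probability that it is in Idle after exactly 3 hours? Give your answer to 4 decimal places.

Propagate the distribution vector 3 hours from Degraded.
After 0 hours: (0.0000, 1.0000, 0.0000)
After 1 hour: (0.3000, 0.2500, 0.4500)
After 2 hours: (0.3750, 0.2350, 0.3900)
After 3 hours: (0.3765, 0.2485, 0.3750)
P(in Idle after 3 hours) = 0.3765

0.3765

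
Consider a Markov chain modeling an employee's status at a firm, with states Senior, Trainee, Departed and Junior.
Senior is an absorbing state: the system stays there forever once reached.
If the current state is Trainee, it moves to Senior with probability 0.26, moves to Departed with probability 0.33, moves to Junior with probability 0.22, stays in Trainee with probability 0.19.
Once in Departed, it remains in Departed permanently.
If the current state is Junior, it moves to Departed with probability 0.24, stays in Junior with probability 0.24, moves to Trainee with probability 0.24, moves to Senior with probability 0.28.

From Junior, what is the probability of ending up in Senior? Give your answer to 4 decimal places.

0.5139

Let h(s) be the probability of absorption at Senior starting from transient state s. Then h(Senior) = 1 and h(Departed) = 0. By first-step analysis:
h(Trainee) = 0.26·1 + 0.19·h(Trainee) + 0.33·0 + 0.22·h(Junior)
h(Junior) = 0.28·1 + 0.24·h(Trainee) + 0.24·0 + 0.24·h(Junior)
Solving: h(Trainee) = 0.4606, h(Junior) = 0.5139.
Starting from Junior, the probability is 0.5139.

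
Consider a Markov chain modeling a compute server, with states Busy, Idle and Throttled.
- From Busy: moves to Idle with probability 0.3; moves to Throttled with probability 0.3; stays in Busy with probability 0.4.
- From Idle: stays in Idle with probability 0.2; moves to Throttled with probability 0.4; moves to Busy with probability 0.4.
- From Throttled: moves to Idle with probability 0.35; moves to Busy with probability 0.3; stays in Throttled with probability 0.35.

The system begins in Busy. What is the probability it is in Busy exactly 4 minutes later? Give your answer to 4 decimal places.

0.3654

Propagate the distribution vector 4 minutes from Busy.
After 0 minutes: (1.0000, 0.0000, 0.0000)
After 1 minute: (0.4000, 0.3000, 0.3000)
After 2 minutes: (0.3700, 0.2850, 0.3450)
After 3 minutes: (0.3655, 0.2888, 0.3458)
After 4 minutes: (0.3654, 0.2884, 0.3462)
P(in Busy after 4 minutes) = 0.3654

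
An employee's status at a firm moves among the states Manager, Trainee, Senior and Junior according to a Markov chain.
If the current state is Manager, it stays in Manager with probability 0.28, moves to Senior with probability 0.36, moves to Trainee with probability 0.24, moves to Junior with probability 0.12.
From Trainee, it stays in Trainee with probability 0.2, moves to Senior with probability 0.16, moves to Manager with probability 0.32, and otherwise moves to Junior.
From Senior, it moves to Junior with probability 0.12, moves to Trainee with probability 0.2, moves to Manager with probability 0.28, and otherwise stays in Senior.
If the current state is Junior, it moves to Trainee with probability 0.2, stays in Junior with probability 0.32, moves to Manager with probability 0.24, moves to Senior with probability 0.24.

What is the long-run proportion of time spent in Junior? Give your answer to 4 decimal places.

0.2028

Let the stationary distribution be π with π = πP and π_1 + π_2 + π_3 + π_4 = 1.
π_1 = 0.28·π_1 + 0.32·π_2 + 0.28·π_3 + 0.24·π_4
π_2 = 0.24·π_1 + 0.2·π_2 + 0.2·π_3 + 0.2·π_4
π_3 = 0.36·π_1 + 0.16·π_2 + 0.4·π_3 + 0.24·π_4
Solving with the normalization constraint gives π = (0.2803, 0.2112, 0.3056, 0.2028).
So the stationary probability of Junior is 0.2028.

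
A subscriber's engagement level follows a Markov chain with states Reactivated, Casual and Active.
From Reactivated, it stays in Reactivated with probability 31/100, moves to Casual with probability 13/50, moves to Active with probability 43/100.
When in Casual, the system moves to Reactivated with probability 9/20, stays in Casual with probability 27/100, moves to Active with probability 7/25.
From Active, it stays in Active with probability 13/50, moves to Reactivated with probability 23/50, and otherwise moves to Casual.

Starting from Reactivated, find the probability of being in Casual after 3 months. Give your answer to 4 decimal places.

Propagate the distribution vector 3 months from Reactivated.
After 0 months: (1.0000, 0.0000, 0.0000)
After 1 month: (0.3100, 0.2600, 0.4300)
After 2 months: (0.4109, 0.2712, 0.3179)
After 3 months: (0.3957, 0.2691, 0.3353)
P(in Casual after 3 months) = 0.2691

0.2691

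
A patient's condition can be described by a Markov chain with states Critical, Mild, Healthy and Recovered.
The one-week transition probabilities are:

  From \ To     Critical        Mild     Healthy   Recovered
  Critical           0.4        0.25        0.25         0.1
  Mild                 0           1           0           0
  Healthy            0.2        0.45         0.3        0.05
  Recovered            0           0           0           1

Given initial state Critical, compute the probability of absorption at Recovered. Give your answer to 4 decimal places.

0.2230

Let h(s) be the probability of absorption at Recovered starting from transient state s. Then h(Recovered) = 1 and h(Mild) = 0. By first-step analysis:
h(Critical) = 0.4·h(Critical) + 0.25·0 + 0.25·h(Healthy) + 0.1·1
h(Healthy) = 0.2·h(Critical) + 0.45·0 + 0.3·h(Healthy) + 0.05·1
Solving: h(Critical) = 0.2230, h(Healthy) = 0.1351.
Starting from Critical, the probability is 0.2230.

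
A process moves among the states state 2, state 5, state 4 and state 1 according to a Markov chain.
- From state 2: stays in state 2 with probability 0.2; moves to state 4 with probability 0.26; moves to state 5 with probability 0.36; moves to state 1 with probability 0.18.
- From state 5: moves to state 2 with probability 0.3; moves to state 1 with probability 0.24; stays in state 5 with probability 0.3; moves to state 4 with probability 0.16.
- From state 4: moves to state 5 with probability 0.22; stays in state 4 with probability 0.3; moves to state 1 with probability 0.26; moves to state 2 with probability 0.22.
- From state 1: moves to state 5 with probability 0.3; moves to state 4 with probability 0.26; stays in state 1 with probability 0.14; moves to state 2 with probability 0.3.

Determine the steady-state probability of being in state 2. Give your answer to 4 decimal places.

Let the stationary distribution be π with π = πP and π_1 + π_2 + π_3 + π_4 = 1.
π_1 = 0.2·π_1 + 0.3·π_2 + 0.22·π_3 + 0.3·π_4
π_2 = 0.36·π_1 + 0.3·π_2 + 0.22·π_3 + 0.3·π_4
π_3 = 0.26·π_1 + 0.16·π_2 + 0.3·π_3 + 0.26·π_4
Solving with the normalization constraint gives π = (0.2553, 0.2961, 0.2400, 0.2086).
So the stationary probability of state 2 is 0.2553.

0.2553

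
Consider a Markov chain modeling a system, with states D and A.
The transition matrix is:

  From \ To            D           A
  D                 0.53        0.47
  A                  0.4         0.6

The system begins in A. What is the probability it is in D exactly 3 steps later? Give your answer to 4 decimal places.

0.4588

Propagate the distribution vector 3 steps from A.
After 0 steps: (0.0000, 1.0000)
After 1 step: (0.4000, 0.6000)
After 2 steps: (0.4520, 0.5480)
After 3 steps: (0.4588, 0.5412)
P(in D after 3 steps) = 0.4588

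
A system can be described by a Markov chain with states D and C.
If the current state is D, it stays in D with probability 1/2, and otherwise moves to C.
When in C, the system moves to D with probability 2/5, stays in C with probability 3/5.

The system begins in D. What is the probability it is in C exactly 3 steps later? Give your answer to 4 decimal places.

0.5550

Propagate the distribution vector 3 steps from D.
After 0 steps: (1.0000, 0.0000)
After 1 step: (0.5000, 0.5000)
After 2 steps: (0.4500, 0.5500)
After 3 steps: (0.4450, 0.5550)
P(in C after 3 steps) = 0.5550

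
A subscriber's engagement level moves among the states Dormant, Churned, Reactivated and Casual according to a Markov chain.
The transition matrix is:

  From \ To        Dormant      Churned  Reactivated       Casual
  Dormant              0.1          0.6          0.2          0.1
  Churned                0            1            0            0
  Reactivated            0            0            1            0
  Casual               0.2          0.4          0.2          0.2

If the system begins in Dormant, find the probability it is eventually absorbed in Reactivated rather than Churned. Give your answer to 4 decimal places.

Let h(s) be the probability of absorption at Reactivated starting from transient state s. Then h(Reactivated) = 1 and h(Churned) = 0. By first-step analysis:
h(Dormant) = 0.1·h(Dormant) + 0.6·0 + 0.2·1 + 0.1·h(Casual)
h(Casual) = 0.2·h(Dormant) + 0.4·0 + 0.2·1 + 0.2·h(Casual)
Solving: h(Dormant) = 0.2571, h(Casual) = 0.3143.
Starting from Dormant, the probability is 0.2571.

0.2571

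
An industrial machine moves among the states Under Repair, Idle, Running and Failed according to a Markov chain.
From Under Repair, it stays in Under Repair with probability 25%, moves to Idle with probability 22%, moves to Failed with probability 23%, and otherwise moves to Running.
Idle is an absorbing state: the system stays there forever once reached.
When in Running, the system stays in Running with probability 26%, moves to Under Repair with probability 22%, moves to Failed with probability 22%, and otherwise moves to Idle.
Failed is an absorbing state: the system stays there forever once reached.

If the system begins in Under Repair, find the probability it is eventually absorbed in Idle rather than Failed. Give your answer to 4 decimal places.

Let h(s) be the probability of absorption at Idle starting from transient state s. Then h(Idle) = 1 and h(Failed) = 0. By first-step analysis:
h(Under Repair) = 0.25·h(Under Repair) + 0.22·1 + 0.3·h(Running) + 0.23·0
h(Running) = 0.22·h(Under Repair) + 0.3·1 + 0.26·h(Running) + 0.22·0
Solving: h(Under Repair) = 0.5170, h(Running) = 0.5591.
Starting from Under Repair, the probability is 0.5170.

0.5170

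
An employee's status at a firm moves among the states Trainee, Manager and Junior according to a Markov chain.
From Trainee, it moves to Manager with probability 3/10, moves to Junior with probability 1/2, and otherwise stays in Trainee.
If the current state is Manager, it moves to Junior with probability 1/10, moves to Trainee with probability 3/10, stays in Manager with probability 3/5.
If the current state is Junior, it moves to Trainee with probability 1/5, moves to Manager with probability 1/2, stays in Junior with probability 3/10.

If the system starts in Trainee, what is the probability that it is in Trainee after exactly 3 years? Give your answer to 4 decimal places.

Propagate the distribution vector 3 years from Trainee.
After 0 years: (1.0000, 0.0000, 0.0000)
After 1 year: (0.2000, 0.3000, 0.5000)
After 2 years: (0.2300, 0.4900, 0.2800)
After 3 years: (0.2490, 0.5030, 0.2480)
P(in Trainee after 3 years) = 0.2490

0.2490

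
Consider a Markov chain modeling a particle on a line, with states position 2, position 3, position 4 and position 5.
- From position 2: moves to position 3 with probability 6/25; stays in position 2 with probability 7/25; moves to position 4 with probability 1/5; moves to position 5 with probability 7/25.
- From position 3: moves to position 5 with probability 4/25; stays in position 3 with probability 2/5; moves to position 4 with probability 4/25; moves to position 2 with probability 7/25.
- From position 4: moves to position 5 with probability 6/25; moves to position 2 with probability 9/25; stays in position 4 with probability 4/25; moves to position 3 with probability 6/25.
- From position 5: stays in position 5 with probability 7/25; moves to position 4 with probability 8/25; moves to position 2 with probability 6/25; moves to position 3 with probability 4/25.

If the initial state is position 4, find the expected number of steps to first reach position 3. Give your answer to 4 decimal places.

Let t(s) be the expected number of steps to first reach position 3 from state s, with t(position 3) = 0. Conditioning on the first step:
t(position 2) = 1 + 0.28·t(position 2) + 0.2·t(position 4) + 0.28·t(position 5)
t(position 4) = 1 + 0.36·t(position 2) + 0.16·t(position 4) + 0.24·t(position 5)
t(position 5) = 1 + 0.24·t(position 2) + 0.32·t(position 4) + 0.28·t(position 5)
Solving: t(position 2) = 4.5805, t(position 4) = 4.5665, t(position 5) = 4.9453.
Expected steps from position 4 to position 3: 4.5665.

4.5665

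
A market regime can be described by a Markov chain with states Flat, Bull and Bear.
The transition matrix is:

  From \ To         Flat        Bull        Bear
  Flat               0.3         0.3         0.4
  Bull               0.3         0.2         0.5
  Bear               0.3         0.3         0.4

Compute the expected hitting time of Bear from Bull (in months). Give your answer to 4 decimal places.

Let t(s) be the expected number of months to first reach Bear from state s, with t(Bear) = 0. Conditioning on the first month:
t(Flat) = 1 + 0.3·t(Flat) + 0.3·t(Bull)
t(Bull) = 1 + 0.3·t(Flat) + 0.2·t(Bull)
Solving: t(Flat) = 2.3404, t(Bull) = 2.1277.
Expected months from Bull to Bear: 2.1277.

2.1277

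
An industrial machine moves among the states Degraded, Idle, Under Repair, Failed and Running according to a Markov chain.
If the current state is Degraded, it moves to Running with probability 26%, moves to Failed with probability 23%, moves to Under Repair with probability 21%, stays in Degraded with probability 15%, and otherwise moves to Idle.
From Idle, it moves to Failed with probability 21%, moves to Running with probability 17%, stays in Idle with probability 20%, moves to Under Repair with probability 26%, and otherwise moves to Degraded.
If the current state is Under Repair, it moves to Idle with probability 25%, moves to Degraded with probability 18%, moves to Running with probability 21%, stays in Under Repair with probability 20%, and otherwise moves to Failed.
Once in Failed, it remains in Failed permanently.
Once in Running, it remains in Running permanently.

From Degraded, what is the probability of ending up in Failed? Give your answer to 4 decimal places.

0.4756

Let h(s) be the probability of absorption at Failed starting from transient state s. Then h(Failed) = 1 and h(Running) = 0. By first-step analysis:
h(Degraded) = 0.15·h(Degraded) + 0.15·h(Idle) + 0.21·h(Under Repair) + 0.23·1 + 0.26·0
h(Idle) = 0.16·h(Degraded) + 0.2·h(Idle) + 0.26·h(Under Repair) + 0.21·1 + 0.17·0
h(Under Repair) = 0.18·h(Degraded) + 0.25·h(Idle) + 0.2·h(Under Repair) + 0.16·1 + 0.21·0
Solving: h(Degraded) = 0.4756, h(Idle) = 0.5091, h(Under Repair) = 0.4661.
Starting from Degraded, the probability is 0.4756.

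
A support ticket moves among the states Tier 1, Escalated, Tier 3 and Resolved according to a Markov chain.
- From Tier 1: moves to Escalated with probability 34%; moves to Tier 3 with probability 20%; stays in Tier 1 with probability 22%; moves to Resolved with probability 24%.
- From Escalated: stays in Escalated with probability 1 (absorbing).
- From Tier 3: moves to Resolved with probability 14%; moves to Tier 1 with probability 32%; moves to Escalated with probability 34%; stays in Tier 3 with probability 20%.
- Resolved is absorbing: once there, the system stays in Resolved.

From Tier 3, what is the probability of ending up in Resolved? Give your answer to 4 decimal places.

Let h(s) be the probability of absorption at Resolved starting from transient state s. Then h(Resolved) = 1 and h(Escalated) = 0. By first-step analysis:
h(Tier 1) = 0.22·h(Tier 1) + 0.34·0 + 0.2·h(Tier 3) + 0.24·1
h(Tier 3) = 0.32·h(Tier 1) + 0.34·0 + 0.2·h(Tier 3) + 0.14·1
Solving: h(Tier 1) = 0.3929, h(Tier 3) = 0.3321.
Starting from Tier 3, the probability is 0.3321.

0.3321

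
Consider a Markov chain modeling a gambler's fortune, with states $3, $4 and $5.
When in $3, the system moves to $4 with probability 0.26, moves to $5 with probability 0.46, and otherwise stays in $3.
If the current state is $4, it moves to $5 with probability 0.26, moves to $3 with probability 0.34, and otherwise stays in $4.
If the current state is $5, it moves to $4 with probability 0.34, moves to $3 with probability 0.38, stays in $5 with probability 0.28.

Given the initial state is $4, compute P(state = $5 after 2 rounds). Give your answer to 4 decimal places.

0.3332

Sum over the intermediate state after 1 round:
P = P($4→$3)·P($3→$5) + P($4→$4)·P($4→$5) + P($4→$5)·P($5→$5)
  = 0.34×0.46 + 0.4×0.26 + 0.26×0.28
  = 0.1564 + 0.1040 + 0.0728 = 0.3332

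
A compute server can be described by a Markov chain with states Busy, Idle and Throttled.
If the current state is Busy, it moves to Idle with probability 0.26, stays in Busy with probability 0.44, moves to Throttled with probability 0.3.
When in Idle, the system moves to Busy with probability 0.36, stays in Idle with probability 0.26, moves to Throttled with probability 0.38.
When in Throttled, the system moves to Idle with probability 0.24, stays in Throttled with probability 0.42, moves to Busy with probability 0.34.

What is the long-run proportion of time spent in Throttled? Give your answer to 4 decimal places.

0.3639

Let the stationary distribution be π with π = πP and π_1 + π_2 + π_3 = 1.
π_1 = 0.44·π_1 + 0.36·π_2 + 0.34·π_3
π_2 = 0.26·π_1 + 0.26·π_2 + 0.24·π_3
Solving with the normalization constraint gives π = (0.3834, 0.2527, 0.3639).
So the stationary probability of Throttled is 0.3639.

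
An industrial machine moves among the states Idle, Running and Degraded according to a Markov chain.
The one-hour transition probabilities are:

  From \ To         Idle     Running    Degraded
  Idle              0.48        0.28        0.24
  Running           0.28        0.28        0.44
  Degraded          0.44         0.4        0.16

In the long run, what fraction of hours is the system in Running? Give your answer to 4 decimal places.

0.3136

Let the stationary distribution be π with π = πP and π_1 + π_2 + π_3 = 1.
π_1 = 0.48·π_1 + 0.28·π_2 + 0.44·π_3
π_2 = 0.28·π_1 + 0.28·π_2 + 0.4·π_3
Solving with the normalization constraint gives π = (0.4061, 0.3136, 0.2803).
So the stationary probability of Running is 0.3136.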